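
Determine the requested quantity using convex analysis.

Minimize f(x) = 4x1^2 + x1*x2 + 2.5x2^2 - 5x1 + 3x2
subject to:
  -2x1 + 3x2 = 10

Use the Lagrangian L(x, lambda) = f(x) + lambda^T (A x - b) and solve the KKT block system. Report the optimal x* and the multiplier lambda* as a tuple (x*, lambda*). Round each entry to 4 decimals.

Form the Lagrangian:
  L(x, lambda) = (1/2) x^T Q x + c^T x + lambda^T (A x - b)
Stationarity (grad_x L = 0): Q x + c + A^T lambda = 0.
Primal feasibility: A x = b.

This gives the KKT block system:
  [ Q   A^T ] [ x     ]   [-c ]
  [ A    0  ] [ lambda ] = [ b ]

Solving the linear system:
  x*      = (-0.9904, 2.6731)
  lambda* = (-5.125)
  f(x*)   = 32.1106

x* = (-0.9904, 2.6731), lambda* = (-5.125)


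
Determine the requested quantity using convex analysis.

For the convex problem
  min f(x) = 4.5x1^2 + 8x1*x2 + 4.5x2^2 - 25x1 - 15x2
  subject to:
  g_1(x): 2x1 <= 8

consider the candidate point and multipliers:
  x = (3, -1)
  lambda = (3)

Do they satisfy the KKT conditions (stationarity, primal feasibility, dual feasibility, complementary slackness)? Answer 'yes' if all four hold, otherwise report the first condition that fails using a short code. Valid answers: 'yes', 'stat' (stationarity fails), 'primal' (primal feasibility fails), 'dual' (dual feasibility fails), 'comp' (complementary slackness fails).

Gradient of f: grad f(x) = Q x + c = (-6, 0)
Constraint values g_i(x) = a_i^T x - b_i:
  g_1((3, -1)) = -2
Stationarity residual: grad f(x) + sum_i lambda_i a_i = (0, 0)
  -> stationarity OK
Primal feasibility (all g_i <= 0): OK
Dual feasibility (all lambda_i >= 0): OK
Complementary slackness (lambda_i * g_i(x) = 0 for all i): FAILS

Verdict: the first failing condition is complementary_slackness -> comp.

comp


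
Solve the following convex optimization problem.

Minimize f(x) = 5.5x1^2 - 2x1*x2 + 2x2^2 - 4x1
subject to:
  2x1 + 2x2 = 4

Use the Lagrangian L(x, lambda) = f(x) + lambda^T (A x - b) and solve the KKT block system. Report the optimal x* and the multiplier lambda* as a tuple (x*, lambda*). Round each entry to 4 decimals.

Form the Lagrangian:
  L(x, lambda) = (1/2) x^T Q x + c^T x + lambda^T (A x - b)
Stationarity (grad_x L = 0): Q x + c + A^T lambda = 0.
Primal feasibility: A x = b.

This gives the KKT block system:
  [ Q   A^T ] [ x     ]   [-c ]
  [ A    0  ] [ lambda ] = [ b ]

Solving the linear system:
  x*      = (0.8421, 1.1579)
  lambda* = (-1.4737)
  f(x*)   = 1.2632

x* = (0.8421, 1.1579), lambda* = (-1.4737)


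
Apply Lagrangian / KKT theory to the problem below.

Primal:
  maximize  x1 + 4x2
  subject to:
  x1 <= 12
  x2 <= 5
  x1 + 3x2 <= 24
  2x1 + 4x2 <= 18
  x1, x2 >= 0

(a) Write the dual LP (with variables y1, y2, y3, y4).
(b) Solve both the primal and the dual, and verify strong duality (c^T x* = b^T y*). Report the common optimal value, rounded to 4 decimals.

The standard primal-dual pair for 'max c^T x s.t. A x <= b, x >= 0' is:
  Dual:  min b^T y  s.t.  A^T y >= c,  y >= 0.

So the dual LP is:
  minimize  12y1 + 5y2 + 24y3 + 18y4
  subject to:
    y1 + y3 + 2y4 >= 1
    y2 + 3y3 + 4y4 >= 4
    y1, y2, y3, y4 >= 0

Solving the primal: x* = (0, 4.5).
  primal value c^T x* = 18.
Solving the dual: y* = (0, 0, 0, 1).
  dual value b^T y* = 18.
Strong duality: c^T x* = b^T y*. Confirmed.

18


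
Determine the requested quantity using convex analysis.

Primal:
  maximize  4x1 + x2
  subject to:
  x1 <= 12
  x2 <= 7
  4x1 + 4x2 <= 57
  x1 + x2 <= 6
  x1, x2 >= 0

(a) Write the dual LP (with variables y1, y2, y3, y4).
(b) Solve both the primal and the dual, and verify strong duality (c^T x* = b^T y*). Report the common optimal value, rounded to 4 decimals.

The standard primal-dual pair for 'max c^T x s.t. A x <= b, x >= 0' is:
  Dual:  min b^T y  s.t.  A^T y >= c,  y >= 0.

So the dual LP is:
  minimize  12y1 + 7y2 + 57y3 + 6y4
  subject to:
    y1 + 4y3 + y4 >= 4
    y2 + 4y3 + y4 >= 1
    y1, y2, y3, y4 >= 0

Solving the primal: x* = (6, 0).
  primal value c^T x* = 24.
Solving the dual: y* = (0, 0, 0, 4).
  dual value b^T y* = 24.
Strong duality: c^T x* = b^T y*. Confirmed.

24


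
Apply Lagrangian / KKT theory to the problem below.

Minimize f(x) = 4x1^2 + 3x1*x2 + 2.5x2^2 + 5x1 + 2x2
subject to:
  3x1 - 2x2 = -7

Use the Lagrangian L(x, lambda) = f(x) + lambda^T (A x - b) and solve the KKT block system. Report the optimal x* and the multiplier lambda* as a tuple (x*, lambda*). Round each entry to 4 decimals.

Form the Lagrangian:
  L(x, lambda) = (1/2) x^T Q x + c^T x + lambda^T (A x - b)
Stationarity (grad_x L = 0): Q x + c + A^T lambda = 0.
Primal feasibility: A x = b.

This gives the KKT block system:
  [ Q   A^T ] [ x     ]   [-c ]
  [ A    0  ] [ lambda ] = [ b ]

Solving the linear system:
  x*      = (-1.5841, 1.1239)
  lambda* = (1.4336)
  f(x*)   = 2.1814

x* = (-1.5841, 1.1239), lambda* = (1.4336)


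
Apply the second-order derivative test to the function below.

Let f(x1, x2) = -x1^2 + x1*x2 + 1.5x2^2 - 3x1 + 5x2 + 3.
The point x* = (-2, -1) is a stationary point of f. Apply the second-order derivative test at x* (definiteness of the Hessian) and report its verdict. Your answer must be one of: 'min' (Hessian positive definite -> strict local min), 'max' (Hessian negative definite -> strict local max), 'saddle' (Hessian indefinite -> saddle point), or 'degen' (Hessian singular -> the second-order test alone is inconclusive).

Compute the Hessian H = grad^2 f:
  H = [[-2, 1], [1, 3]]
Verify stationarity: grad f(x*) = H x* + g = (0, 0).
Eigenvalues of H: -2.1926, 3.1926.
Eigenvalues have mixed signs, so H is indefinite -> x* is a saddle point.

saddle


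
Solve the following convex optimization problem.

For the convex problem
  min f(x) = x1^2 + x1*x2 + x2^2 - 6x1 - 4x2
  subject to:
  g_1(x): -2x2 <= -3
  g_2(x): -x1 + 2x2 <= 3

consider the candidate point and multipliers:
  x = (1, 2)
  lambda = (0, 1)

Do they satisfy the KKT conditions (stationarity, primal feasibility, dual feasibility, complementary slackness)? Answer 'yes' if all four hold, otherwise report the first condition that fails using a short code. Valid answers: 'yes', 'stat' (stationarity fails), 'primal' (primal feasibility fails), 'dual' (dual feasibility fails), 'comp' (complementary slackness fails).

Gradient of f: grad f(x) = Q x + c = (-2, 1)
Constraint values g_i(x) = a_i^T x - b_i:
  g_1((1, 2)) = -1
  g_2((1, 2)) = 0
Stationarity residual: grad f(x) + sum_i lambda_i a_i = (-3, 3)
  -> stationarity FAILS
Primal feasibility (all g_i <= 0): OK
Dual feasibility (all lambda_i >= 0): OK
Complementary slackness (lambda_i * g_i(x) = 0 for all i): OK

Verdict: the first failing condition is stationarity -> stat.

stat


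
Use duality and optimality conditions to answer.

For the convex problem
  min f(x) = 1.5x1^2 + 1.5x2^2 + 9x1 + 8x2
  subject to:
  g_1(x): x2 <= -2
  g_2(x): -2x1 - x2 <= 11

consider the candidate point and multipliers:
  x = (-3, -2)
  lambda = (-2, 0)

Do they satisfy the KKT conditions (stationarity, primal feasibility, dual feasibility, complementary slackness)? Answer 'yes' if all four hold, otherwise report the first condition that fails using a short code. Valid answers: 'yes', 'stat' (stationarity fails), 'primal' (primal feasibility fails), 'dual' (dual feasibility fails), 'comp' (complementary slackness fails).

Gradient of f: grad f(x) = Q x + c = (0, 2)
Constraint values g_i(x) = a_i^T x - b_i:
  g_1((-3, -2)) = 0
  g_2((-3, -2)) = -3
Stationarity residual: grad f(x) + sum_i lambda_i a_i = (0, 0)
  -> stationarity OK
Primal feasibility (all g_i <= 0): OK
Dual feasibility (all lambda_i >= 0): FAILS
Complementary slackness (lambda_i * g_i(x) = 0 for all i): OK

Verdict: the first failing condition is dual_feasibility -> dual.

dual


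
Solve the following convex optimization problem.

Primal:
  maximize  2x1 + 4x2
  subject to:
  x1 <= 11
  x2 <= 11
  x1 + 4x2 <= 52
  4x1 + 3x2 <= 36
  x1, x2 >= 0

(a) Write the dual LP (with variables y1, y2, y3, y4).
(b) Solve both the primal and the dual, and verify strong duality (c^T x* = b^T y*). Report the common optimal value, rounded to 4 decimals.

The standard primal-dual pair for 'max c^T x s.t. A x <= b, x >= 0' is:
  Dual:  min b^T y  s.t.  A^T y >= c,  y >= 0.

So the dual LP is:
  minimize  11y1 + 11y2 + 52y3 + 36y4
  subject to:
    y1 + y3 + 4y4 >= 2
    y2 + 4y3 + 3y4 >= 4
    y1, y2, y3, y4 >= 0

Solving the primal: x* = (0.75, 11).
  primal value c^T x* = 45.5.
Solving the dual: y* = (0, 2.5, 0, 0.5).
  dual value b^T y* = 45.5.
Strong duality: c^T x* = b^T y*. Confirmed.

45.5


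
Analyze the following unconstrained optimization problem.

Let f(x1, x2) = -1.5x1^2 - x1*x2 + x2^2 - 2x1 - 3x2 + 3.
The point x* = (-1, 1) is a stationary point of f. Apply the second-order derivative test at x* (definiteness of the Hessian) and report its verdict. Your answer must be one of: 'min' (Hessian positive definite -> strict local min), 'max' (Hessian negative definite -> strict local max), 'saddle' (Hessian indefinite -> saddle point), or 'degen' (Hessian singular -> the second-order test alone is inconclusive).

Compute the Hessian H = grad^2 f:
  H = [[-3, -1], [-1, 2]]
Verify stationarity: grad f(x*) = H x* + g = (0, 0).
Eigenvalues of H: -3.1926, 2.1926.
Eigenvalues have mixed signs, so H is indefinite -> x* is a saddle point.

saddle


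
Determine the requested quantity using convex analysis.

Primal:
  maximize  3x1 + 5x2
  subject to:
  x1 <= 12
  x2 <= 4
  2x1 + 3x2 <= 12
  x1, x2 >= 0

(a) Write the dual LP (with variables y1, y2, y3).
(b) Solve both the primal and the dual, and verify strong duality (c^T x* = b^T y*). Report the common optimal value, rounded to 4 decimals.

The standard primal-dual pair for 'max c^T x s.t. A x <= b, x >= 0' is:
  Dual:  min b^T y  s.t.  A^T y >= c,  y >= 0.

So the dual LP is:
  minimize  12y1 + 4y2 + 12y3
  subject to:
    y1 + 2y3 >= 3
    y2 + 3y3 >= 5
    y1, y2, y3 >= 0

Solving the primal: x* = (0, 4).
  primal value c^T x* = 20.
Solving the dual: y* = (0, 0.5, 1.5).
  dual value b^T y* = 20.
Strong duality: c^T x* = b^T y*. Confirmed.

20


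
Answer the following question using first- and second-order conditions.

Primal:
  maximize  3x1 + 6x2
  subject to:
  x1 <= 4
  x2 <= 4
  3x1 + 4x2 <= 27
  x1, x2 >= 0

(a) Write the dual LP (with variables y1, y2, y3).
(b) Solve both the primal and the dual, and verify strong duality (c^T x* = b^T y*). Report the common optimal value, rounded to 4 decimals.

The standard primal-dual pair for 'max c^T x s.t. A x <= b, x >= 0' is:
  Dual:  min b^T y  s.t.  A^T y >= c,  y >= 0.

So the dual LP is:
  minimize  4y1 + 4y2 + 27y3
  subject to:
    y1 + 3y3 >= 3
    y2 + 4y3 >= 6
    y1, y2, y3 >= 0

Solving the primal: x* = (3.6667, 4).
  primal value c^T x* = 35.
Solving the dual: y* = (0, 2, 1).
  dual value b^T y* = 35.
Strong duality: c^T x* = b^T y*. Confirmed.

35


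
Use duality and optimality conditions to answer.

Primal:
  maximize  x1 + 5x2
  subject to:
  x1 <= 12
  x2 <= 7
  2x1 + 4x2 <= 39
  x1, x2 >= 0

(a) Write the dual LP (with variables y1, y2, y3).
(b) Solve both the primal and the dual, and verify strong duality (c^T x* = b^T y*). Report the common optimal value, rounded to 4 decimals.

The standard primal-dual pair for 'max c^T x s.t. A x <= b, x >= 0' is:
  Dual:  min b^T y  s.t.  A^T y >= c,  y >= 0.

So the dual LP is:
  minimize  12y1 + 7y2 + 39y3
  subject to:
    y1 + 2y3 >= 1
    y2 + 4y3 >= 5
    y1, y2, y3 >= 0

Solving the primal: x* = (5.5, 7).
  primal value c^T x* = 40.5.
Solving the dual: y* = (0, 3, 0.5).
  dual value b^T y* = 40.5.
Strong duality: c^T x* = b^T y*. Confirmed.

40.5


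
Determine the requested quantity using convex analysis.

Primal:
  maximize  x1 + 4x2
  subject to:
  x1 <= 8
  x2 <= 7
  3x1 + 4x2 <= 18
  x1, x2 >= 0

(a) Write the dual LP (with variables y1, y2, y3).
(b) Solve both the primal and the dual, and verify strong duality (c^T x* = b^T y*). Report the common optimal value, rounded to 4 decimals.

The standard primal-dual pair for 'max c^T x s.t. A x <= b, x >= 0' is:
  Dual:  min b^T y  s.t.  A^T y >= c,  y >= 0.

So the dual LP is:
  minimize  8y1 + 7y2 + 18y3
  subject to:
    y1 + 3y3 >= 1
    y2 + 4y3 >= 4
    y1, y2, y3 >= 0

Solving the primal: x* = (0, 4.5).
  primal value c^T x* = 18.
Solving the dual: y* = (0, 0, 1).
  dual value b^T y* = 18.
Strong duality: c^T x* = b^T y*. Confirmed.

18


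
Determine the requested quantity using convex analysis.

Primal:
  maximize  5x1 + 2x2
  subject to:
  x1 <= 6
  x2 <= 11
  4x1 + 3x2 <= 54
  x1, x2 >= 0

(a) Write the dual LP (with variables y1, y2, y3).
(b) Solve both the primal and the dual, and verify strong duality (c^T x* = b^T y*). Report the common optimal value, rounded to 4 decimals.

The standard primal-dual pair for 'max c^T x s.t. A x <= b, x >= 0' is:
  Dual:  min b^T y  s.t.  A^T y >= c,  y >= 0.

So the dual LP is:
  minimize  6y1 + 11y2 + 54y3
  subject to:
    y1 + 4y3 >= 5
    y2 + 3y3 >= 2
    y1, y2, y3 >= 0

Solving the primal: x* = (6, 10).
  primal value c^T x* = 50.
Solving the dual: y* = (2.3333, 0, 0.6667).
  dual value b^T y* = 50.
Strong duality: c^T x* = b^T y*. Confirmed.

50


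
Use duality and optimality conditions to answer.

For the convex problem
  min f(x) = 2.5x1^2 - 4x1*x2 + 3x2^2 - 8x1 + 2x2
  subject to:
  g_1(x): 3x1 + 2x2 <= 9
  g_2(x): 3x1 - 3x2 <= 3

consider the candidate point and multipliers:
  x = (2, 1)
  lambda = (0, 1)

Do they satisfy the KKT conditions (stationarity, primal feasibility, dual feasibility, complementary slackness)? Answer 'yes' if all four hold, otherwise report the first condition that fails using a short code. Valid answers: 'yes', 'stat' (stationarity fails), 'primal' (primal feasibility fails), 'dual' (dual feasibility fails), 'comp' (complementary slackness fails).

Gradient of f: grad f(x) = Q x + c = (-2, 0)
Constraint values g_i(x) = a_i^T x - b_i:
  g_1((2, 1)) = -1
  g_2((2, 1)) = 0
Stationarity residual: grad f(x) + sum_i lambda_i a_i = (1, -3)
  -> stationarity FAILS
Primal feasibility (all g_i <= 0): OK
Dual feasibility (all lambda_i >= 0): OK
Complementary slackness (lambda_i * g_i(x) = 0 for all i): OK

Verdict: the first failing condition is stationarity -> stat.

stat


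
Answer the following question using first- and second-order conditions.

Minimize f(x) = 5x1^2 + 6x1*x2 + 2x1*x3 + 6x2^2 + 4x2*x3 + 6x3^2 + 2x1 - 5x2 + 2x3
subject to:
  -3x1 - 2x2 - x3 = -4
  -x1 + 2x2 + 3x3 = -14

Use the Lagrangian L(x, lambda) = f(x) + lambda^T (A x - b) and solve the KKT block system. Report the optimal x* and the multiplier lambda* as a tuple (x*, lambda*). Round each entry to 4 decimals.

Form the Lagrangian:
  L(x, lambda) = (1/2) x^T Q x + c^T x + lambda^T (A x - b)
Stationarity (grad_x L = 0): Q x + c + A^T lambda = 0.
Primal feasibility: A x = b.

This gives the KKT block system:
  [ Q   A^T ] [ x     ]   [-c ]
  [ A    0  ] [ lambda ] = [ b ]

Solving the linear system:
  x*      = (3.2324, -1.581, -2.5352)
  lambda* = (3.1021, 10.4613)
  f(x*)   = 84.0827

x* = (3.2324, -1.581, -2.5352), lambda* = (3.1021, 10.4613)


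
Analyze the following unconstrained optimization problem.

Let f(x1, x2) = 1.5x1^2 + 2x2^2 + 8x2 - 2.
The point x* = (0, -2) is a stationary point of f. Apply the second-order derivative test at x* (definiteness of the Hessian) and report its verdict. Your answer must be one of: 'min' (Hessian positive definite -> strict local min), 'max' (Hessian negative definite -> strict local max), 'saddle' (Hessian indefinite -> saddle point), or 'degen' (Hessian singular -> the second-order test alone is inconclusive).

Compute the Hessian H = grad^2 f:
  H = [[3, 0], [0, 4]]
Verify stationarity: grad f(x*) = H x* + g = (0, 0).
Eigenvalues of H: 3, 4.
Both eigenvalues > 0, so H is positive definite -> x* is a strict local min.

min


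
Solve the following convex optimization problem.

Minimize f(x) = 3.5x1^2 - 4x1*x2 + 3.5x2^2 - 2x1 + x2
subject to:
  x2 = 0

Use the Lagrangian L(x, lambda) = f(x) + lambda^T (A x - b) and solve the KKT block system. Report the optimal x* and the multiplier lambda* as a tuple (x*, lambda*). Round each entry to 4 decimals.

Form the Lagrangian:
  L(x, lambda) = (1/2) x^T Q x + c^T x + lambda^T (A x - b)
Stationarity (grad_x L = 0): Q x + c + A^T lambda = 0.
Primal feasibility: A x = b.

This gives the KKT block system:
  [ Q   A^T ] [ x     ]   [-c ]
  [ A    0  ] [ lambda ] = [ b ]

Solving the linear system:
  x*      = (0.2857, 0)
  lambda* = (0.1429)
  f(x*)   = -0.2857

x* = (0.2857, 0), lambda* = (0.1429)


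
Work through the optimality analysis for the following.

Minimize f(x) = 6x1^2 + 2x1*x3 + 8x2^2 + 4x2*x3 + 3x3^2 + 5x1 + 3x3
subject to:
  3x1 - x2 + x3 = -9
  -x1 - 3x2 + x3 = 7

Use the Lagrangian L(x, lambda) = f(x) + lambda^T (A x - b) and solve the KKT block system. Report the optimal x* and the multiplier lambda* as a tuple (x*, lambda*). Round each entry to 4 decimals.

Form the Lagrangian:
  L(x, lambda) = (1/2) x^T Q x + c^T x + lambda^T (A x - b)
Stationarity (grad_x L = 0): Q x + c + A^T lambda = 0.
Primal feasibility: A x = b.

This gives the KKT block system:
  [ Q   A^T ] [ x     ]   [-c ]
  [ A    0  ] [ lambda ] = [ b ]

Solving the linear system:
  x*      = (-3.5594, -0.8811, 0.7972)
  lambda* = (9.7448, -6.8846)
  f(x*)   = 60.2448

x* = (-3.5594, -0.8811, 0.7972), lambda* = (9.7448, -6.8846)


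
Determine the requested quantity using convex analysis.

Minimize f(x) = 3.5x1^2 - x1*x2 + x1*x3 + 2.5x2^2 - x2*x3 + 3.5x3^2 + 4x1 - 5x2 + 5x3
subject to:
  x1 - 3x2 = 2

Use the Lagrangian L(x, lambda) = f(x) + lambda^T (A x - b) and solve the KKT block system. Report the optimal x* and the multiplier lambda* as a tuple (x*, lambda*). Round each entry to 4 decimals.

Form the Lagrangian:
  L(x, lambda) = (1/2) x^T Q x + c^T x + lambda^T (A x - b)
Stationarity (grad_x L = 0): Q x + c + A^T lambda = 0.
Primal feasibility: A x = b.

This gives the KKT block system:
  [ Q   A^T ] [ x     ]   [-c ]
  [ A    0  ] [ lambda ] = [ b ]

Solving the linear system:
  x*      = (-0.1977, -0.7326, -0.7907)
  lambda* = (-2.5581)
  f(x*)   = 2.0174

x* = (-0.1977, -0.7326, -0.7907), lambda* = (-2.5581)


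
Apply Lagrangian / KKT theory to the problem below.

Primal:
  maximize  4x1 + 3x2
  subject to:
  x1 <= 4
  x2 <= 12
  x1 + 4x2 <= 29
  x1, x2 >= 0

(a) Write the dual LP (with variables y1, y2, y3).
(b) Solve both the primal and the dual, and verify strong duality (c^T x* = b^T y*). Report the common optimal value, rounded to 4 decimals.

The standard primal-dual pair for 'max c^T x s.t. A x <= b, x >= 0' is:
  Dual:  min b^T y  s.t.  A^T y >= c,  y >= 0.

So the dual LP is:
  minimize  4y1 + 12y2 + 29y3
  subject to:
    y1 + y3 >= 4
    y2 + 4y3 >= 3
    y1, y2, y3 >= 0

Solving the primal: x* = (4, 6.25).
  primal value c^T x* = 34.75.
Solving the dual: y* = (3.25, 0, 0.75).
  dual value b^T y* = 34.75.
Strong duality: c^T x* = b^T y*. Confirmed.

34.75


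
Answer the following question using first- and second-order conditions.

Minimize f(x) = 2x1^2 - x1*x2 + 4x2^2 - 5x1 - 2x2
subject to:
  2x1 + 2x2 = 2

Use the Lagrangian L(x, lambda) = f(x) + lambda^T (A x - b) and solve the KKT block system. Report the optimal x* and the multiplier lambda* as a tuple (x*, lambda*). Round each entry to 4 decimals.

Form the Lagrangian:
  L(x, lambda) = (1/2) x^T Q x + c^T x + lambda^T (A x - b)
Stationarity (grad_x L = 0): Q x + c + A^T lambda = 0.
Primal feasibility: A x = b.

This gives the KKT block system:
  [ Q   A^T ] [ x     ]   [-c ]
  [ A    0  ] [ lambda ] = [ b ]

Solving the linear system:
  x*      = (0.8571, 0.1429)
  lambda* = (0.8571)
  f(x*)   = -3.1429

x* = (0.8571, 0.1429), lambda* = (0.8571)


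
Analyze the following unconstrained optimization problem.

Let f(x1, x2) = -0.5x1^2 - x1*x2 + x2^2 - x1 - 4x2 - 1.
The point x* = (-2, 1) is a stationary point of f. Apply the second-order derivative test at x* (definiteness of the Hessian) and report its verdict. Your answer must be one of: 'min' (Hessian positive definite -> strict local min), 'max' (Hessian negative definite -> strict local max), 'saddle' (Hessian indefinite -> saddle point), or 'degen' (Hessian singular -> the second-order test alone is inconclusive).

Compute the Hessian H = grad^2 f:
  H = [[-1, -1], [-1, 2]]
Verify stationarity: grad f(x*) = H x* + g = (0, 0).
Eigenvalues of H: -1.3028, 2.3028.
Eigenvalues have mixed signs, so H is indefinite -> x* is a saddle point.

saddle


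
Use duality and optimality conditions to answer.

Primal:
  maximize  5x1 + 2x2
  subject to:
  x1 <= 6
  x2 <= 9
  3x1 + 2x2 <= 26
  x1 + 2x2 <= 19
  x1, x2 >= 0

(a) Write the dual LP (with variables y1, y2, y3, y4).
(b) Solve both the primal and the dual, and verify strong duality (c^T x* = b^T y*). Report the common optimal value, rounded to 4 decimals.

The standard primal-dual pair for 'max c^T x s.t. A x <= b, x >= 0' is:
  Dual:  min b^T y  s.t.  A^T y >= c,  y >= 0.

So the dual LP is:
  minimize  6y1 + 9y2 + 26y3 + 19y4
  subject to:
    y1 + 3y3 + y4 >= 5
    y2 + 2y3 + 2y4 >= 2
    y1, y2, y3, y4 >= 0

Solving the primal: x* = (6, 4).
  primal value c^T x* = 38.
Solving the dual: y* = (2, 0, 1, 0).
  dual value b^T y* = 38.
Strong duality: c^T x* = b^T y*. Confirmed.

38


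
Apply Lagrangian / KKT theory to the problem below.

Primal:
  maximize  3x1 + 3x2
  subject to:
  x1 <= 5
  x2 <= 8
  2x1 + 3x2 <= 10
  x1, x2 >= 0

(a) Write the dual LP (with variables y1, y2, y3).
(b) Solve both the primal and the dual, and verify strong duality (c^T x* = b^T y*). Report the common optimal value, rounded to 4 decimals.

The standard primal-dual pair for 'max c^T x s.t. A x <= b, x >= 0' is:
  Dual:  min b^T y  s.t.  A^T y >= c,  y >= 0.

So the dual LP is:
  minimize  5y1 + 8y2 + 10y3
  subject to:
    y1 + 2y3 >= 3
    y2 + 3y3 >= 3
    y1, y2, y3 >= 0

Solving the primal: x* = (5, 0).
  primal value c^T x* = 15.
Solving the dual: y* = (1, 0, 1).
  dual value b^T y* = 15.
Strong duality: c^T x* = b^T y*. Confirmed.

15


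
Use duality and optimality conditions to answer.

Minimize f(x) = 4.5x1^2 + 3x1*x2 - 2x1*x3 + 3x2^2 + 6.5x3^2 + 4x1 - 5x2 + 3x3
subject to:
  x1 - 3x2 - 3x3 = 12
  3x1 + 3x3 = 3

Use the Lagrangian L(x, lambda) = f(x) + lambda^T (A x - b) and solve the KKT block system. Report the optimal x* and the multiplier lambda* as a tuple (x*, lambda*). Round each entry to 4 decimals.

Form the Lagrangian:
  L(x, lambda) = (1/2) x^T Q x + c^T x + lambda^T (A x - b)
Stationarity (grad_x L = 0): Q x + c + A^T lambda = 0.
Primal feasibility: A x = b.

This gives the KKT block system:
  [ Q   A^T ] [ x     ]   [-c ]
  [ A    0  ] [ lambda ] = [ b ]

Solving the linear system:
  x*      = (1.694, -2.7413, -0.694)
  lambda* = (-5.4552, -2.3184)
  f(x*)   = 45.4092

x* = (1.694, -2.7413, -0.694), lambda* = (-5.4552, -2.3184)


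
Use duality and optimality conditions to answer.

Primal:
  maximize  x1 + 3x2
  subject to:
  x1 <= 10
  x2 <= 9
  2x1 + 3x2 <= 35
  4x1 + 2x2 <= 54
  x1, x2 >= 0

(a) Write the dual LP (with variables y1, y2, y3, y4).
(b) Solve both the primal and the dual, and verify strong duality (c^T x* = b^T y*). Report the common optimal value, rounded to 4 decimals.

The standard primal-dual pair for 'max c^T x s.t. A x <= b, x >= 0' is:
  Dual:  min b^T y  s.t.  A^T y >= c,  y >= 0.

So the dual LP is:
  minimize  10y1 + 9y2 + 35y3 + 54y4
  subject to:
    y1 + 2y3 + 4y4 >= 1
    y2 + 3y3 + 2y4 >= 3
    y1, y2, y3, y4 >= 0

Solving the primal: x* = (4, 9).
  primal value c^T x* = 31.
Solving the dual: y* = (0, 1.5, 0.5, 0).
  dual value b^T y* = 31.
Strong duality: c^T x* = b^T y*. Confirmed.

31


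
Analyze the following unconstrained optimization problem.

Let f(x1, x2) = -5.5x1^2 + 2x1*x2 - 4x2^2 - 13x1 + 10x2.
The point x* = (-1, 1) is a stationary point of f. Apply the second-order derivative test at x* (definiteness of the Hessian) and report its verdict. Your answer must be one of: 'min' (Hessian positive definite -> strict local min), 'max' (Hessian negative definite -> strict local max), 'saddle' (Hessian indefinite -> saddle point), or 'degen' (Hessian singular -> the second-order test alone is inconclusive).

Compute the Hessian H = grad^2 f:
  H = [[-11, 2], [2, -8]]
Verify stationarity: grad f(x*) = H x* + g = (0, 0).
Eigenvalues of H: -12, -7.
Both eigenvalues < 0, so H is negative definite -> x* is a strict local max.

max


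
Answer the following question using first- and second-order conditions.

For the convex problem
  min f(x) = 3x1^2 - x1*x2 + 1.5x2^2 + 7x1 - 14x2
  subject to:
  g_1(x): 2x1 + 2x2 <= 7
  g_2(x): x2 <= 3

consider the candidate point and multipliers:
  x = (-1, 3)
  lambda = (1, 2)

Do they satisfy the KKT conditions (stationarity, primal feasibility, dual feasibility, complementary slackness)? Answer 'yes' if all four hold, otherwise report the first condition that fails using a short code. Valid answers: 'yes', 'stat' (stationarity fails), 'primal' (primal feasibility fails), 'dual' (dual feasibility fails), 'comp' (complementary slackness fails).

Gradient of f: grad f(x) = Q x + c = (-2, -4)
Constraint values g_i(x) = a_i^T x - b_i:
  g_1((-1, 3)) = -3
  g_2((-1, 3)) = 0
Stationarity residual: grad f(x) + sum_i lambda_i a_i = (0, 0)
  -> stationarity OK
Primal feasibility (all g_i <= 0): OK
Dual feasibility (all lambda_i >= 0): OK
Complementary slackness (lambda_i * g_i(x) = 0 for all i): FAILS

Verdict: the first failing condition is complementary_slackness -> comp.

comp


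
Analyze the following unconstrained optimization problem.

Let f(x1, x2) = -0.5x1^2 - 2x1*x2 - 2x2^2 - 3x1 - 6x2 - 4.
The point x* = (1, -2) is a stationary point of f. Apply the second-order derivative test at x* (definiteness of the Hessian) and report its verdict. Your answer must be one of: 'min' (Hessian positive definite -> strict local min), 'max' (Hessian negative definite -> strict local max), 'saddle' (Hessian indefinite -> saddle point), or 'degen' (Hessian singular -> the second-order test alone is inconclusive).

Compute the Hessian H = grad^2 f:
  H = [[-1, -2], [-2, -4]]
Verify stationarity: grad f(x*) = H x* + g = (0, 0).
Eigenvalues of H: -5, 0.
H has a zero eigenvalue (singular; negative semidefinite but not definite), so H is neither positive definite, negative definite, nor indefinite. The second-order test alone is inconclusive -> degen.
(Indeed, f is constant along the null direction of H through x*, so x* is not a strict local extremum.)

degen


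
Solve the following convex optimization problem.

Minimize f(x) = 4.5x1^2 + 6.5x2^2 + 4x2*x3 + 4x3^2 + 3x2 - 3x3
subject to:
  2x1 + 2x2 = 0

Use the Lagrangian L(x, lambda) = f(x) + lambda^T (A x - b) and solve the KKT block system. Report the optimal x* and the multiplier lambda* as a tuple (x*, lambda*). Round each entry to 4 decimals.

Form the Lagrangian:
  L(x, lambda) = (1/2) x^T Q x + c^T x + lambda^T (A x - b)
Stationarity (grad_x L = 0): Q x + c + A^T lambda = 0.
Primal feasibility: A x = b.

This gives the KKT block system:
  [ Q   A^T ] [ x     ]   [-c ]
  [ A    0  ] [ lambda ] = [ b ]

Solving the linear system:
  x*      = (0.225, -0.225, 0.4875)
  lambda* = (-1.0125)
  f(x*)   = -1.0688

x* = (0.225, -0.225, 0.4875), lambda* = (-1.0125)


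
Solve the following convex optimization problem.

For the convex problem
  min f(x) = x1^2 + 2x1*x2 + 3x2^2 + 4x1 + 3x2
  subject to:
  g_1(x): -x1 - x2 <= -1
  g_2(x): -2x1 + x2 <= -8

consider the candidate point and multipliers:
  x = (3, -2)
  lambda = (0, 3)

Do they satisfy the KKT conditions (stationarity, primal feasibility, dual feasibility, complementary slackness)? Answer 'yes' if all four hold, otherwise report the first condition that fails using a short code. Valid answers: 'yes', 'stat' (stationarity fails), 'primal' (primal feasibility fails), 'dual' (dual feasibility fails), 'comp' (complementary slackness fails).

Gradient of f: grad f(x) = Q x + c = (6, -3)
Constraint values g_i(x) = a_i^T x - b_i:
  g_1((3, -2)) = 0
  g_2((3, -2)) = 0
Stationarity residual: grad f(x) + sum_i lambda_i a_i = (0, 0)
  -> stationarity OK
Primal feasibility (all g_i <= 0): OK
Dual feasibility (all lambda_i >= 0): OK
Complementary slackness (lambda_i * g_i(x) = 0 for all i): OK

Verdict: yes, KKT holds.

yes


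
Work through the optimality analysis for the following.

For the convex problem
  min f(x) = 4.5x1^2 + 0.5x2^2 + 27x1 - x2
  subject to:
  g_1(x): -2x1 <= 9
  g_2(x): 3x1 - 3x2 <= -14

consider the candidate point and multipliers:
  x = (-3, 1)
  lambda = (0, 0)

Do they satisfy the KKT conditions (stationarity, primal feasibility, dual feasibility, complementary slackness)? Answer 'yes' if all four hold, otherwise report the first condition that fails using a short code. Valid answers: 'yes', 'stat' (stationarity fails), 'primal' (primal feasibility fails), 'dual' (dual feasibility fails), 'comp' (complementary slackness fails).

Gradient of f: grad f(x) = Q x + c = (0, 0)
Constraint values g_i(x) = a_i^T x - b_i:
  g_1((-3, 1)) = -3
  g_2((-3, 1)) = 2
Stationarity residual: grad f(x) + sum_i lambda_i a_i = (0, 0)
  -> stationarity OK
Primal feasibility (all g_i <= 0): FAILS
Dual feasibility (all lambda_i >= 0): OK
Complementary slackness (lambda_i * g_i(x) = 0 for all i): OK

Verdict: the first failing condition is primal_feasibility -> primal.

primal


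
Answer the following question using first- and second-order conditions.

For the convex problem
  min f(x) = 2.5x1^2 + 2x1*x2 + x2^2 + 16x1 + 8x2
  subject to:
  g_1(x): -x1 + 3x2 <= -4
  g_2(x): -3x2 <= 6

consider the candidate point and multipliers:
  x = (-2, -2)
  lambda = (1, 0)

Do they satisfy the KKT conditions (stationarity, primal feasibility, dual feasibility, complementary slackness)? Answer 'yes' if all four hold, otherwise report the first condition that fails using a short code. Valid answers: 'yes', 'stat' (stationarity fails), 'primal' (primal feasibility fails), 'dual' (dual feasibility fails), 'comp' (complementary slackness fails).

Gradient of f: grad f(x) = Q x + c = (2, 0)
Constraint values g_i(x) = a_i^T x - b_i:
  g_1((-2, -2)) = 0
  g_2((-2, -2)) = 0
Stationarity residual: grad f(x) + sum_i lambda_i a_i = (1, 3)
  -> stationarity FAILS
Primal feasibility (all g_i <= 0): OK
Dual feasibility (all lambda_i >= 0): OK
Complementary slackness (lambda_i * g_i(x) = 0 for all i): OK

Verdict: the first failing condition is stationarity -> stat.

stat


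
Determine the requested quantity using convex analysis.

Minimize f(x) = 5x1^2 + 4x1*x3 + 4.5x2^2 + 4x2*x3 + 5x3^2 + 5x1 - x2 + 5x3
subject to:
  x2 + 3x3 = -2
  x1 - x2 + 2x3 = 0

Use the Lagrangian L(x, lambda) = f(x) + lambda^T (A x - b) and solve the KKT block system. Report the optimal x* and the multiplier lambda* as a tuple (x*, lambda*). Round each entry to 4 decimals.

Form the Lagrangian:
  L(x, lambda) = (1/2) x^T Q x + c^T x + lambda^T (A x - b)
Stationarity (grad_x L = 0): Q x + c + A^T lambda = 0.
Primal feasibility: A x = b.

This gives the KKT block system:
  [ Q   A^T ] [ x     ]   [-c ]
  [ A    0  ] [ lambda ] = [ b ]

Solving the linear system:
  x*      = (0.1841, -0.6895, -0.4368)
  lambda* = (3.8592, -5.0939)
  f(x*)   = 3.5722

x* = (0.1841, -0.6895, -0.4368), lambda* = (3.8592, -5.0939)


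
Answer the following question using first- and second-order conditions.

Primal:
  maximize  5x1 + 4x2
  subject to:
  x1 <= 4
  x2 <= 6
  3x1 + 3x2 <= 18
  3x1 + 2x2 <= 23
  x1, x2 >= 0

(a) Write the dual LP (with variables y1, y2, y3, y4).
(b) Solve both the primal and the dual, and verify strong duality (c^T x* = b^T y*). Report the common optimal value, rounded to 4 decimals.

The standard primal-dual pair for 'max c^T x s.t. A x <= b, x >= 0' is:
  Dual:  min b^T y  s.t.  A^T y >= c,  y >= 0.

So the dual LP is:
  minimize  4y1 + 6y2 + 18y3 + 23y4
  subject to:
    y1 + 3y3 + 3y4 >= 5
    y2 + 3y3 + 2y4 >= 4
    y1, y2, y3, y4 >= 0

Solving the primal: x* = (4, 2).
  primal value c^T x* = 28.
Solving the dual: y* = (1, 0, 1.3333, 0).
  dual value b^T y* = 28.
Strong duality: c^T x* = b^T y*. Confirmed.

28


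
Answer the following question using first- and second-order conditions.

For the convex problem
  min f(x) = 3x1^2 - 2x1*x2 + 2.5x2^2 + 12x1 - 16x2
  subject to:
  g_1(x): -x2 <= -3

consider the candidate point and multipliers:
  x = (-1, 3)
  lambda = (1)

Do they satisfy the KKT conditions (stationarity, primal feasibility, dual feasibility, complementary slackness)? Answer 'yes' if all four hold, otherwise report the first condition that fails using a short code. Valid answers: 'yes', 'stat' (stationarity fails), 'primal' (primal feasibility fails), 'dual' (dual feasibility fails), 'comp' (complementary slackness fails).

Gradient of f: grad f(x) = Q x + c = (0, 1)
Constraint values g_i(x) = a_i^T x - b_i:
  g_1((-1, 3)) = 0
Stationarity residual: grad f(x) + sum_i lambda_i a_i = (0, 0)
  -> stationarity OK
Primal feasibility (all g_i <= 0): OK
Dual feasibility (all lambda_i >= 0): OK
Complementary slackness (lambda_i * g_i(x) = 0 for all i): OK

Verdict: yes, KKT holds.

yes


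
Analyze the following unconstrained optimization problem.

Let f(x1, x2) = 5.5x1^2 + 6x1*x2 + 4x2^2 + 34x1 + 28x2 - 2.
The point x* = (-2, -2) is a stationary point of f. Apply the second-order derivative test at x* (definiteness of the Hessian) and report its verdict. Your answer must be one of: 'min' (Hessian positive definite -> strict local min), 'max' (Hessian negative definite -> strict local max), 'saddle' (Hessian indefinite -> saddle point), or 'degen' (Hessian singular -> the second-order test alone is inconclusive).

Compute the Hessian H = grad^2 f:
  H = [[11, 6], [6, 8]]
Verify stationarity: grad f(x*) = H x* + g = (0, 0).
Eigenvalues of H: 3.3153, 15.6847.
Both eigenvalues > 0, so H is positive definite -> x* is a strict local min.

min


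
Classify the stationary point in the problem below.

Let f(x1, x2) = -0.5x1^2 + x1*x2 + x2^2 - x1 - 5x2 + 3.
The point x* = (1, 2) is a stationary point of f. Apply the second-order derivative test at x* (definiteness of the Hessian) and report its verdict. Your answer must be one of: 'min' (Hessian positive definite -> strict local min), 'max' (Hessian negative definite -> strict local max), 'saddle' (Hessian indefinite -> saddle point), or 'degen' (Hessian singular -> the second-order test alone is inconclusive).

Compute the Hessian H = grad^2 f:
  H = [[-1, 1], [1, 2]]
Verify stationarity: grad f(x*) = H x* + g = (0, 0).
Eigenvalues of H: -1.3028, 2.3028.
Eigenvalues have mixed signs, so H is indefinite -> x* is a saddle point.

saddle


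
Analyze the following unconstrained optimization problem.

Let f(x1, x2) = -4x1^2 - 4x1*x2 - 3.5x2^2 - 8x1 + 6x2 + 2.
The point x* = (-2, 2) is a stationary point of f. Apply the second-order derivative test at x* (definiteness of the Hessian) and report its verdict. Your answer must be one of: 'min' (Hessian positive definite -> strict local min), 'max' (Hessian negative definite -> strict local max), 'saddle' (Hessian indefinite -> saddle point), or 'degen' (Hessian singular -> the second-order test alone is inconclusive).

Compute the Hessian H = grad^2 f:
  H = [[-8, -4], [-4, -7]]
Verify stationarity: grad f(x*) = H x* + g = (0, 0).
Eigenvalues of H: -11.5311, -3.4689.
Both eigenvalues < 0, so H is negative definite -> x* is a strict local max.

max


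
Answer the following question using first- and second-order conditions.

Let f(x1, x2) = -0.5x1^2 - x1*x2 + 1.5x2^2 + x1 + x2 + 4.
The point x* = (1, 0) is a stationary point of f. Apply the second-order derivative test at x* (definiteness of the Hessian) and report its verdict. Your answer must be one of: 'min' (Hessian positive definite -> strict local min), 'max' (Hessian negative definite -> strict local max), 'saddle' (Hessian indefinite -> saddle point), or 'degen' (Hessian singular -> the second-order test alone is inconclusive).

Compute the Hessian H = grad^2 f:
  H = [[-1, -1], [-1, 3]]
Verify stationarity: grad f(x*) = H x* + g = (0, 0).
Eigenvalues of H: -1.2361, 3.2361.
Eigenvalues have mixed signs, so H is indefinite -> x* is a saddle point.

saddle


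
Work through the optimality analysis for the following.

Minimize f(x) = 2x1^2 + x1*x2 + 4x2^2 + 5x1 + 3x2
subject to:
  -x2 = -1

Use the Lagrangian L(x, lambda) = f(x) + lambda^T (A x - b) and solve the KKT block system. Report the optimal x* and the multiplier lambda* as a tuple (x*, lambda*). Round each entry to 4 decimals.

Form the Lagrangian:
  L(x, lambda) = (1/2) x^T Q x + c^T x + lambda^T (A x - b)
Stationarity (grad_x L = 0): Q x + c + A^T lambda = 0.
Primal feasibility: A x = b.

This gives the KKT block system:
  [ Q   A^T ] [ x     ]   [-c ]
  [ A    0  ] [ lambda ] = [ b ]

Solving the linear system:
  x*      = (-1.5, 1)
  lambda* = (9.5)
  f(x*)   = 2.5

x* = (-1.5, 1), lambda* = (9.5)


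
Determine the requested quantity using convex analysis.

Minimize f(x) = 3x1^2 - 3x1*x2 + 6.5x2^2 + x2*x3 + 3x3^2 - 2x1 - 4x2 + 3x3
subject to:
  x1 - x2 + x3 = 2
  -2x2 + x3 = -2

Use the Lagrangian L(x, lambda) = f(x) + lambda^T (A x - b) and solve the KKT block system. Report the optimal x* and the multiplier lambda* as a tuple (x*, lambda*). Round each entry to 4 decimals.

Form the Lagrangian:
  L(x, lambda) = (1/2) x^T Q x + c^T x + lambda^T (A x - b)
Stationarity (grad_x L = 0): Q x + c + A^T lambda = 0.
Primal feasibility: A x = b.

This gives the KKT block system:
  [ Q   A^T ] [ x     ]   [-c ]
  [ A    0  ] [ lambda ] = [ b ]

Solving the linear system:
  x*      = (2.9057, 1.0943, 0.1887)
  lambda* = (-12.1509, 6.9245)
  f(x*)   = 14.2642

x* = (2.9057, 1.0943, 0.1887), lambda* = (-12.1509, 6.9245)


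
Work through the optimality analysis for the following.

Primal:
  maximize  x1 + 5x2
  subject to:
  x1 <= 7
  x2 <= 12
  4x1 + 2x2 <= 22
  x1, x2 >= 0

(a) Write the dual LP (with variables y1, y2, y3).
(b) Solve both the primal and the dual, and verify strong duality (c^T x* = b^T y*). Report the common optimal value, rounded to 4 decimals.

The standard primal-dual pair for 'max c^T x s.t. A x <= b, x >= 0' is:
  Dual:  min b^T y  s.t.  A^T y >= c,  y >= 0.

So the dual LP is:
  minimize  7y1 + 12y2 + 22y3
  subject to:
    y1 + 4y3 >= 1
    y2 + 2y3 >= 5
    y1, y2, y3 >= 0

Solving the primal: x* = (0, 11).
  primal value c^T x* = 55.
Solving the dual: y* = (0, 0, 2.5).
  dual value b^T y* = 55.
Strong duality: c^T x* = b^T y*. Confirmed.

55


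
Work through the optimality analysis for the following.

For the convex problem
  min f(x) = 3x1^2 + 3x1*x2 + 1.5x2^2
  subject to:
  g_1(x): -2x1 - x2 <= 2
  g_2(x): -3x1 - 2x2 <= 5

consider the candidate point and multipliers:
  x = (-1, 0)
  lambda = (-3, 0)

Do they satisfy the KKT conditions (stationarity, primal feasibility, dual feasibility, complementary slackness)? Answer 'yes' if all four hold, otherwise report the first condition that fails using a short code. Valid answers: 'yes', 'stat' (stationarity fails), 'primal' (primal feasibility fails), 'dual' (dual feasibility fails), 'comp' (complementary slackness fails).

Gradient of f: grad f(x) = Q x + c = (-6, -3)
Constraint values g_i(x) = a_i^T x - b_i:
  g_1((-1, 0)) = 0
  g_2((-1, 0)) = -2
Stationarity residual: grad f(x) + sum_i lambda_i a_i = (0, 0)
  -> stationarity OK
Primal feasibility (all g_i <= 0): OK
Dual feasibility (all lambda_i >= 0): FAILS
Complementary slackness (lambda_i * g_i(x) = 0 for all i): OK

Verdict: the first failing condition is dual_feasibility -> dual.

dual


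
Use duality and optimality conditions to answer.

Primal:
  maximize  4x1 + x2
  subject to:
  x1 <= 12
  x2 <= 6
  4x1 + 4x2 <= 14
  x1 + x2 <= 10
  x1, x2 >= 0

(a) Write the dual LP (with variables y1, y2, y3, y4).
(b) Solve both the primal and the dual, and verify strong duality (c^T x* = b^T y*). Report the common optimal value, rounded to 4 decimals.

The standard primal-dual pair for 'max c^T x s.t. A x <= b, x >= 0' is:
  Dual:  min b^T y  s.t.  A^T y >= c,  y >= 0.

So the dual LP is:
  minimize  12y1 + 6y2 + 14y3 + 10y4
  subject to:
    y1 + 4y3 + y4 >= 4
    y2 + 4y3 + y4 >= 1
    y1, y2, y3, y4 >= 0

Solving the primal: x* = (3.5, 0).
  primal value c^T x* = 14.
Solving the dual: y* = (0, 0, 1, 0).
  dual value b^T y* = 14.
Strong duality: c^T x* = b^T y*. Confirmed.

14
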